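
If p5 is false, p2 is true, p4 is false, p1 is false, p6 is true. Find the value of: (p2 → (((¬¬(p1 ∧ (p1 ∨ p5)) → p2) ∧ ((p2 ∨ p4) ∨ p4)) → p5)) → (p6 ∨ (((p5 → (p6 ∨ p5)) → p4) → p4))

p1 ∨ p5 = False ∨ False = False
p1 ∧ (p1 ∨ p5) = False ∧ False = False
¬(p1 ∧ (p1 ∨ p5)) = ¬False = True
¬¬(p1 ∧ (p1 ∨ p5)) = ¬True = False
¬¬(p1 ∧ (p1 ∨ p5)) → p2 = False → True = True
p2 ∨ p4 = True ∨ False = True
(p2 ∨ p4) ∨ p4 = True ∨ False = True
(¬¬(p1 ∧ (p1 ∨ p5)) → p2) ∧ ((p2 ∨ p4) ∨ p4) = True ∧ True = True
((¬¬(p1 ∧ (p1 ∨ p5)) → p2) ∧ ((p2 ∨ p4) ∨ p4)) → p5 = True → False = False
p2 → (((¬¬(p1 ∧ (p1 ∨ p5)) → p2) ∧ ((p2 ∨ p4) ∨ p4)) → p5) = True → False = False
p6 ∨ p5 = True ∨ False = True
p5 → (p6 ∨ p5) = False → True = True
(p5 → (p6 ∨ p5)) → p4 = True → False = False
((p5 → (p6 ∨ p5)) → p4) → p4 = False → False = True
p6 ∨ (((p5 → (p6 ∨ p5)) → p4) → p4) = True ∨ True = True
(p2 → (((¬¬(p1 ∧ (p1 ∨ p5)) → p2) ∧ ((p2 ∨ p4) ∨ p4)) → p5)) → (p6 ∨ (((p5 → (p6 ∨ p5)) → p4) → p4)) = False → True = True

True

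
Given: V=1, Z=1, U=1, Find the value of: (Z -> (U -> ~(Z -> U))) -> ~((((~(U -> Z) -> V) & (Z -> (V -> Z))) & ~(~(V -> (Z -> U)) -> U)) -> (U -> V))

1

Z -> U = 1 -> 1 = 1
~(Z -> U) = ~1 = 0
U -> ~(Z -> U) = 1 -> 0 = 0
Z -> (U -> ~(Z -> U)) = 1 -> 0 = 0
U -> Z = 1 -> 1 = 1
~(U -> Z) = ~1 = 0
~(U -> Z) -> V = 0 -> 1 = 1
V -> Z = 1 -> 1 = 1
Z -> (V -> Z) = 1 -> 1 = 1
(~(U -> Z) -> V) & (Z -> (V -> Z)) = 1 & 1 = 1
Z -> U = 1 -> 1 = 1
V -> (Z -> U) = 1 -> 1 = 1
~(V -> (Z -> U)) = ~1 = 0
~(V -> (Z -> U)) -> U = 0 -> 1 = 1
~(~(V -> (Z -> U)) -> U) = ~1 = 0
((~(U -> Z) -> V) & (Z -> (V -> Z))) & ~(~(V -> (Z -> U)) -> U) = 1 & 0 = 0
U -> V = 1 -> 1 = 1
(((~(U -> Z) -> V) & (Z -> (V -> Z))) & ~(~(V -> (Z -> U)) -> U)) -> (U -> V) = 0 -> 1 = 1
~((((~(U -> Z) -> V) & (Z -> (V -> Z))) & ~(~(V -> (Z -> U)) -> U)) -> (U -> V)) = ~1 = 0
(Z -> (U -> ~(Z -> U))) -> ~((((~(U -> Z) -> V) & (Z -> (V -> Z))) & ~(~(V -> (Z -> U)) -> U)) -> (U -> V)) = 0 -> 0 = 1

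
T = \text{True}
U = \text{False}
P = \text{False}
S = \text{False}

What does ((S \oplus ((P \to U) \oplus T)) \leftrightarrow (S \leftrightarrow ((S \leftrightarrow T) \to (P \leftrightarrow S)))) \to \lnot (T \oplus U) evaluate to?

\text{False}

Substituting T=\text{True}, U=\text{False}, P=\text{False}, S=\text{False}:
P \to U = \text{False} \to \text{False} = \text{True}
(P \to U) \oplus T = \text{True} \oplus \text{True} = \text{False}
S \oplus ((P \to U) \oplus T) = \text{False} \oplus \text{False} = \text{False}
S \leftrightarrow T = \text{False} \leftrightarrow \text{True} = \text{False}
P \leftrightarrow S = \text{False} \leftrightarrow \text{False} = \text{True}
(S \leftrightarrow T) \to (P \leftrightarrow S) = \text{False} \to \text{True} = \text{True}
S \leftrightarrow ((S \leftrightarrow T) \to (P \leftrightarrow S)) = \text{False} \leftrightarrow \text{True} = \text{False}
(S \oplus ((P \to U) \oplus T)) \leftrightarrow (S \leftrightarrow ((S \leftrightarrow T) \to (P \leftrightarrow S))) = \text{False} \leftrightarrow \text{False} = \text{True}
T \oplus U = \text{True} \oplus \text{False} = \text{True}
\lnot (T \oplus U) = \lnot \text{True} = \text{False}
((S \oplus ((P \to U) \oplus T)) \leftrightarrow (S \leftrightarrow ((S \leftrightarrow T) \to (P \leftrightarrow S)))) \to \lnot (T \oplus U) = \text{True} \to \text{False} = \text{False}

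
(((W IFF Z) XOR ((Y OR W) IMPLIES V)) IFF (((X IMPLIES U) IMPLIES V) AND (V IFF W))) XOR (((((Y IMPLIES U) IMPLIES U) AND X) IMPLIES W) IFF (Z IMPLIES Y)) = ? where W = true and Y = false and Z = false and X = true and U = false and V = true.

W IFF Z = true IFF false = false
Y OR W = false OR true = true
(Y OR W) IMPLIES V = true IMPLIES true = true
(W IFF Z) XOR ((Y OR W) IMPLIES V) = false XOR true = true
X IMPLIES U = true IMPLIES false = false
(X IMPLIES U) IMPLIES V = false IMPLIES true = true
V IFF W = true IFF true = true
((X IMPLIES U) IMPLIES V) AND (V IFF W) = true AND true = true
((W IFF Z) XOR ((Y OR W) IMPLIES V)) IFF (((X IMPLIES U) IMPLIES V) AND (V IFF W)) = true IFF true = true
Y IMPLIES U = false IMPLIES false = true
(Y IMPLIES U) IMPLIES U = true IMPLIES false = false
((Y IMPLIES U) IMPLIES U) AND X = false AND true = false
(((Y IMPLIES U) IMPLIES U) AND X) IMPLIES W = false IMPLIES true = true
Z IMPLIES Y = false IMPLIES false = true
((((Y IMPLIES U) IMPLIES U) AND X) IMPLIES W) IFF (Z IMPLIES Y) = true IFF true = true
(((W IFF Z) XOR ((Y OR W) IMPLIES V)) IFF (((X IMPLIES U) IMPLIES V) AND (V IFF W))) XOR (((((Y IMPLIES U) IMPLIES U) AND X) IMPLIES W) IFF (Z IMPLIES Y)) = true XOR true = false

false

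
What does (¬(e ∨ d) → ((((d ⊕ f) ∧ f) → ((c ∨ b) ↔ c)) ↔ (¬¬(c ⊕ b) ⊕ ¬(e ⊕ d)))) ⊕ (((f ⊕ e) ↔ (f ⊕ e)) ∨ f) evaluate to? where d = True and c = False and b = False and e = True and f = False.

False

e ∨ d = True ∨ True = True
¬(e ∨ d) = ¬True = False
d ⊕ f = True ⊕ False = True
(d ⊕ f) ∧ f = True ∧ False = False
c ∨ b = False ∨ False = False
(c ∨ b) ↔ c = False ↔ False = True
((d ⊕ f) ∧ f) → ((c ∨ b) ↔ c) = False → True = True
c ⊕ b = False ⊕ False = False
¬(c ⊕ b) = ¬False = True
¬¬(c ⊕ b) = ¬True = False
e ⊕ d = True ⊕ True = False
¬(e ⊕ d) = ¬False = True
¬¬(c ⊕ b) ⊕ ¬(e ⊕ d) = False ⊕ True = True
(((d ⊕ f) ∧ f) → ((c ∨ b) ↔ c)) ↔ (¬¬(c ⊕ b) ⊕ ¬(e ⊕ d)) = True ↔ True = True
¬(e ∨ d) → ((((d ⊕ f) ∧ f) → ((c ∨ b) ↔ c)) ↔ (¬¬(c ⊕ b) ⊕ ¬(e ⊕ d))) = False → True = True
f ⊕ e = False ⊕ True = True
f ⊕ e = False ⊕ True = True
(f ⊕ e) ↔ (f ⊕ e) = True ↔ True = True
((f ⊕ e) ↔ (f ⊕ e)) ∨ f = True ∨ False = True
(¬(e ∨ d) → ((((d ⊕ f) ∧ f) → ((c ∨ b) ↔ c)) ↔ (¬¬(c ⊕ b) ⊕ ¬(e ⊕ d)))) ⊕ (((f ⊕ e) ↔ (f ⊕ e)) ∨ f) = True ⊕ True = False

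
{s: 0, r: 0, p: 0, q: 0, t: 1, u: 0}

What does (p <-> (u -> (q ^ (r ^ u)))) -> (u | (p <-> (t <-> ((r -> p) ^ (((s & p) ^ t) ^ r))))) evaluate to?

Substituting s=0, r=0, p=0, q=0, t=1, u=0:
r ^ u = 0 ^ 0 = 0
q ^ (r ^ u) = 0 ^ 0 = 0
u -> (q ^ (r ^ u)) = 0 -> 0 = 1
p <-> (u -> (q ^ (r ^ u))) = 0 <-> 1 = 0
r -> p = 0 -> 0 = 1
s & p = 0 & 0 = 0
(s & p) ^ t = 0 ^ 1 = 1
((s & p) ^ t) ^ r = 1 ^ 0 = 1
(r -> p) ^ (((s & p) ^ t) ^ r) = 1 ^ 1 = 0
t <-> ((r -> p) ^ (((s & p) ^ t) ^ r)) = 1 <-> 0 = 0
p <-> (t <-> ((r -> p) ^ (((s & p) ^ t) ^ r))) = 0 <-> 0 = 1
u | (p <-> (t <-> ((r -> p) ^ (((s & p) ^ t) ^ r)))) = 0 | 1 = 1
(p <-> (u -> (q ^ (r ^ u)))) -> (u | (p <-> (t <-> ((r -> p) ^ (((s & p) ^ t) ^ r))))) = 0 -> 1 = 1

1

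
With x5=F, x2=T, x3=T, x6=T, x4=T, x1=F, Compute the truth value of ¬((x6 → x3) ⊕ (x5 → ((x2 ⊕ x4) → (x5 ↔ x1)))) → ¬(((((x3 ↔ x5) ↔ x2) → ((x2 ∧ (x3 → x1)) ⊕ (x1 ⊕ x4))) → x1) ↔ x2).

x6 → x3 = T → T = T
x2 ⊕ x4 = T ⊕ T = F
x5 ↔ x1 = F ↔ F = T
(x2 ⊕ x4) → (x5 ↔ x1) = F → T = T
x5 → ((x2 ⊕ x4) → (x5 ↔ x1)) = F → T = T
(x6 → x3) ⊕ (x5 → ((x2 ⊕ x4) → (x5 ↔ x1))) = T ⊕ T = F
¬((x6 → x3) ⊕ (x5 → ((x2 ⊕ x4) → (x5 ↔ x1)))) = ¬F = T
x3 ↔ x5 = T ↔ F = F
(x3 ↔ x5) ↔ x2 = F ↔ T = F
x3 → x1 = T → F = F
x2 ∧ (x3 → x1) = T ∧ F = F
x1 ⊕ x4 = F ⊕ T = T
(x2 ∧ (x3 → x1)) ⊕ (x1 ⊕ x4) = F ⊕ T = T
((x3 ↔ x5) ↔ x2) → ((x2 ∧ (x3 → x1)) ⊕ (x1 ⊕ x4)) = F → T = T
(((x3 ↔ x5) ↔ x2) → ((x2 ∧ (x3 → x1)) ⊕ (x1 ⊕ x4))) → x1 = T → F = F
((((x3 ↔ x5) ↔ x2) → ((x2 ∧ (x3 → x1)) ⊕ (x1 ⊕ x4))) → x1) ↔ x2 = F ↔ T = F
¬(((((x3 ↔ x5) ↔ x2) → ((x2 ∧ (x3 → x1)) ⊕ (x1 ⊕ x4))) → x1) ↔ x2) = ¬F = T
¬((x6 → x3) ⊕ (x5 → ((x2 ⊕ x4) → (x5 ↔ x1)))) → ¬(((((x3 ↔ x5) ↔ x2) → ((x2 ∧ (x3 → x1)) ⊕ (x1 ⊕ x4))) → x1) ↔ x2) = T → T = T

T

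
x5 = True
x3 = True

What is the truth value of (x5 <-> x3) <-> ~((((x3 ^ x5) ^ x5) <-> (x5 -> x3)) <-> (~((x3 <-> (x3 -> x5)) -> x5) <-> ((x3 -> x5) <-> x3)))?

True

x5 <-> x3 = True <-> True = True
x3 ^ x5 = True ^ True = False
(x3 ^ x5) ^ x5 = False ^ True = True
x5 -> x3 = True -> True = True
((x3 ^ x5) ^ x5) <-> (x5 -> x3) = True <-> True = True
x3 -> x5 = True -> True = True
x3 <-> (x3 -> x5) = True <-> True = True
(x3 <-> (x3 -> x5)) -> x5 = True -> True = True
~((x3 <-> (x3 -> x5)) -> x5) = ~True = False
x3 -> x5 = True -> True = True
(x3 -> x5) <-> x3 = True <-> True = True
~((x3 <-> (x3 -> x5)) -> x5) <-> ((x3 -> x5) <-> x3) = False <-> True = False
(((x3 ^ x5) ^ x5) <-> (x5 -> x3)) <-> (~((x3 <-> (x3 -> x5)) -> x5) <-> ((x3 -> x5) <-> x3)) = True <-> False = False
~((((x3 ^ x5) ^ x5) <-> (x5 -> x3)) <-> (~((x3 <-> (x3 -> x5)) -> x5) <-> ((x3 -> x5) <-> x3))) = ~False = True
(x5 <-> x3) <-> ~((((x3 ^ x5) ^ x5) <-> (x5 -> x3)) <-> (~((x3 <-> (x3 -> x5)) -> x5) <-> ((x3 -> x5) <-> x3))) = True <-> True = True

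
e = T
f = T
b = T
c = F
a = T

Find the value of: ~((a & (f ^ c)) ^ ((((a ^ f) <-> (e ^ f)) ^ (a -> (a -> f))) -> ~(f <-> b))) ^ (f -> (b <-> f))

F

Substituting e=T, f=T, b=T, c=F, a=T:
f ^ c = T ^ F = T
a & (f ^ c) = T & T = T
a ^ f = T ^ T = F
e ^ f = T ^ T = F
(a ^ f) <-> (e ^ f) = F <-> F = T
a -> f = T -> T = T
a -> (a -> f) = T -> T = T
((a ^ f) <-> (e ^ f)) ^ (a -> (a -> f)) = T ^ T = F
f <-> b = T <-> T = T
~(f <-> b) = ~T = F
(((a ^ f) <-> (e ^ f)) ^ (a -> (a -> f))) -> ~(f <-> b) = F -> F = T
(a & (f ^ c)) ^ ((((a ^ f) <-> (e ^ f)) ^ (a -> (a -> f))) -> ~(f <-> b)) = T ^ T = F
~((a & (f ^ c)) ^ ((((a ^ f) <-> (e ^ f)) ^ (a -> (a -> f))) -> ~(f <-> b))) = ~F = T
b <-> f = T <-> T = T
f -> (b <-> f) = T -> T = T
~((a & (f ^ c)) ^ ((((a ^ f) <-> (e ^ f)) ^ (a -> (a -> f))) -> ~(f <-> b))) ^ (f -> (b <-> f)) = T ^ T = F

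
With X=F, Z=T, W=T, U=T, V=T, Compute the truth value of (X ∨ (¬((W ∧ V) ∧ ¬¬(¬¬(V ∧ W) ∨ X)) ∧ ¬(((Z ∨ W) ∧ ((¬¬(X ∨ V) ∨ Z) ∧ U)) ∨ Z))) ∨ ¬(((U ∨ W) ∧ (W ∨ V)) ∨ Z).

Substituting X=F, Z=T, W=T, U=T, V=T:
W ∧ V = T ∧ T = T
V ∧ W = T ∧ T = T
¬(V ∧ W) = ¬T = F
¬¬(V ∧ W) = ¬F = T
¬¬(V ∧ W) ∨ X = T ∨ F = T
¬(¬¬(V ∧ W) ∨ X) = ¬T = F
¬¬(¬¬(V ∧ W) ∨ X) = ¬F = T
(W ∧ V) ∧ ¬¬(¬¬(V ∧ W) ∨ X) = T ∧ T = T
¬((W ∧ V) ∧ ¬¬(¬¬(V ∧ W) ∨ X)) = ¬T = F
Z ∨ W = T ∨ T = T
X ∨ V = F ∨ T = T
¬(X ∨ V) = ¬T = F
¬¬(X ∨ V) = ¬F = T
¬¬(X ∨ V) ∨ Z = T ∨ T = T
(¬¬(X ∨ V) ∨ Z) ∧ U = T ∧ T = T
(Z ∨ W) ∧ ((¬¬(X ∨ V) ∨ Z) ∧ U) = T ∧ T = T
((Z ∨ W) ∧ ((¬¬(X ∨ V) ∨ Z) ∧ U)) ∨ Z = T ∨ T = T
¬(((Z ∨ W) ∧ ((¬¬(X ∨ V) ∨ Z) ∧ U)) ∨ Z) = ¬T = F
¬((W ∧ V) ∧ ¬¬(¬¬(V ∧ W) ∨ X)) ∧ ¬(((Z ∨ W) ∧ ((¬¬(X ∨ V) ∨ Z) ∧ U)) ∨ Z) = F ∧ F = F
X ∨ (¬((W ∧ V) ∧ ¬¬(¬¬(V ∧ W) ∨ X)) ∧ ¬(((Z ∨ W) ∧ ((¬¬(X ∨ V) ∨ Z) ∧ U)) ∨ Z)) = F ∨ F = F
U ∨ W = T ∨ T = T
W ∨ V = T ∨ T = T
(U ∨ W) ∧ (W ∨ V) = T ∧ T = T
((U ∨ W) ∧ (W ∨ V)) ∨ Z = T ∨ T = T
¬(((U ∨ W) ∧ (W ∨ V)) ∨ Z) = ¬T = F
(X ∨ (¬((W ∧ V) ∧ ¬¬(¬¬(V ∧ W) ∨ X)) ∧ ¬(((Z ∨ W) ∧ ((¬¬(X ∨ V) ∨ Z) ∧ U)) ∨ Z))) ∨ ¬(((U ∨ W) ∧ (W ∨ V)) ∨ Z) = F ∨ F = F

F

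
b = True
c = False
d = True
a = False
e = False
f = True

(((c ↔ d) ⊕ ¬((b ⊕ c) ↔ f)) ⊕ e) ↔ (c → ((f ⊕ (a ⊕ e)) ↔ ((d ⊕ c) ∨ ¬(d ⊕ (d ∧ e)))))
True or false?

False

c ↔ d = False ↔ True = False
b ⊕ c = True ⊕ False = True
(b ⊕ c) ↔ f = True ↔ True = True
¬((b ⊕ c) ↔ f) = ¬True = False
(c ↔ d) ⊕ ¬((b ⊕ c) ↔ f) = False ⊕ False = False
((c ↔ d) ⊕ ¬((b ⊕ c) ↔ f)) ⊕ e = False ⊕ False = False
a ⊕ e = False ⊕ False = False
f ⊕ (a ⊕ e) = True ⊕ False = True
d ⊕ c = True ⊕ False = True
d ∧ e = True ∧ False = False
d ⊕ (d ∧ e) = True ⊕ False = True
¬(d ⊕ (d ∧ e)) = ¬True = False
(d ⊕ c) ∨ ¬(d ⊕ (d ∧ e)) = True ∨ False = True
(f ⊕ (a ⊕ e)) ↔ ((d ⊕ c) ∨ ¬(d ⊕ (d ∧ e))) = True ↔ True = True
c → ((f ⊕ (a ⊕ e)) ↔ ((d ⊕ c) ∨ ¬(d ⊕ (d ∧ e)))) = False → True = True
(((c ↔ d) ⊕ ¬((b ⊕ c) ↔ f)) ⊕ e) ↔ (c → ((f ⊕ (a ⊕ e)) ↔ ((d ⊕ c) ∨ ¬(d ⊕ (d ∧ e))))) = False ↔ True = False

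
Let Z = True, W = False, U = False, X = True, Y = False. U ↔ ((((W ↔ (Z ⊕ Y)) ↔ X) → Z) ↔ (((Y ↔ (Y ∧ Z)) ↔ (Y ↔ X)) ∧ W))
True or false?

True

Substituting Z=True, W=False, U=False, X=True, Y=False:
Z ⊕ Y = True ⊕ False = True
W ↔ (Z ⊕ Y) = False ↔ True = False
(W ↔ (Z ⊕ Y)) ↔ X = False ↔ True = False
((W ↔ (Z ⊕ Y)) ↔ X) → Z = False → True = True
Y ∧ Z = False ∧ True = False
Y ↔ (Y ∧ Z) = False ↔ False = True
Y ↔ X = False ↔ True = False
(Y ↔ (Y ∧ Z)) ↔ (Y ↔ X) = True ↔ False = False
((Y ↔ (Y ∧ Z)) ↔ (Y ↔ X)) ∧ W = False ∧ False = False
(((W ↔ (Z ⊕ Y)) ↔ X) → Z) ↔ (((Y ↔ (Y ∧ Z)) ↔ (Y ↔ X)) ∧ W) = True ↔ False = False
U ↔ ((((W ↔ (Z ⊕ Y)) ↔ X) → Z) ↔ (((Y ↔ (Y ∧ Z)) ↔ (Y ↔ X)) ∧ W)) = False ↔ False = True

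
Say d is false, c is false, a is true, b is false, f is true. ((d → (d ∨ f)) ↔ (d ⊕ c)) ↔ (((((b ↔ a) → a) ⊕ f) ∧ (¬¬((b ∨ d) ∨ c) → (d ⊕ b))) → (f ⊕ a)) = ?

Substituting d=F, c=F, a=T, b=F, f=T:
d ∨ f = F ∨ T = T
d → (d ∨ f) = F → T = T
d ⊕ c = F ⊕ F = F
(d → (d ∨ f)) ↔ (d ⊕ c) = T ↔ F = F
b ↔ a = F ↔ T = F
(b ↔ a) → a = F → T = T
((b ↔ a) → a) ⊕ f = T ⊕ T = F
b ∨ d = F ∨ F = F
(b ∨ d) ∨ c = F ∨ F = F
¬((b ∨ d) ∨ c) = ¬F = T
¬¬((b ∨ d) ∨ c) = ¬T = F
d ⊕ b = F ⊕ F = F
¬¬((b ∨ d) ∨ c) → (d ⊕ b) = F → F = T
(((b ↔ a) → a) ⊕ f) ∧ (¬¬((b ∨ d) ∨ c) → (d ⊕ b)) = F ∧ T = F
f ⊕ a = T ⊕ T = F
((((b ↔ a) → a) ⊕ f) ∧ (¬¬((b ∨ d) ∨ c) → (d ⊕ b))) → (f ⊕ a) = F → F = T
((d → (d ∨ f)) ↔ (d ⊕ c)) ↔ (((((b ↔ a) → a) ⊕ f) ∧ (¬¬((b ∨ d) ∨ c) → (d ⊕ b))) → (f ⊕ a)) = F ↔ T = F

F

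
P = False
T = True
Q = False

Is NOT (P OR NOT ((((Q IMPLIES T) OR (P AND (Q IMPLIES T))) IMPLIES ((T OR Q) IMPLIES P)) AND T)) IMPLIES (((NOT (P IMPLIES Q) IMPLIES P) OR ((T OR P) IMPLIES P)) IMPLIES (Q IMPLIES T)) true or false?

Q IMPLIES T = False IMPLIES True = True
Q IMPLIES T = False IMPLIES True = True
P AND (Q IMPLIES T) = False AND True = False
(Q IMPLIES T) OR (P AND (Q IMPLIES T)) = True OR False = True
T OR Q = True OR False = True
(T OR Q) IMPLIES P = True IMPLIES False = False
((Q IMPLIES T) OR (P AND (Q IMPLIES T))) IMPLIES ((T OR Q) IMPLIES P) = True IMPLIES False = False
(((Q IMPLIES T) OR (P AND (Q IMPLIES T))) IMPLIES ((T OR Q) IMPLIES P)) AND T = False AND True = False
NOT ((((Q IMPLIES T) OR (P AND (Q IMPLIES T))) IMPLIES ((T OR Q) IMPLIES P)) AND T) = NOT False = True
P OR NOT ((((Q IMPLIES T) OR (P AND (Q IMPLIES T))) IMPLIES ((T OR Q) IMPLIES P)) AND T) = False OR True = True
NOT (P OR NOT ((((Q IMPLIES T) OR (P AND (Q IMPLIES T))) IMPLIES ((T OR Q) IMPLIES P)) AND T)) = NOT True = False
P IMPLIES Q = False IMPLIES False = True
NOT (P IMPLIES Q) = NOT True = False
NOT (P IMPLIES Q) IMPLIES P = False IMPLIES False = True
T OR P = True OR False = True
(T OR P) IMPLIES P = True IMPLIES False = False
(NOT (P IMPLIES Q) IMPLIES P) OR ((T OR P) IMPLIES P) = True OR False = True
Q IMPLIES T = False IMPLIES True = True
((NOT (P IMPLIES Q) IMPLIES P) OR ((T OR P) IMPLIES P)) IMPLIES (Q IMPLIES T) = True IMPLIES True = True
NOT (P OR NOT ((((Q IMPLIES T) OR (P AND (Q IMPLIES T))) IMPLIES ((T OR Q) IMPLIES P)) AND T)) IMPLIES (((NOT (P IMPLIES Q) IMPLIES P) OR ((T OR P) IMPLIES P)) IMPLIES (Q IMPLIES T)) = False IMPLIES True = True

True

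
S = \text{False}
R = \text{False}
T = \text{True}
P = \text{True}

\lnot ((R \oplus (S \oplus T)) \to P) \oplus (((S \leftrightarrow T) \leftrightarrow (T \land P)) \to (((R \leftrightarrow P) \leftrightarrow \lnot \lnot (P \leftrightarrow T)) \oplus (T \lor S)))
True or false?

\text{True}

S \oplus T = \text{False} \oplus \text{True} = \text{True}
R \oplus (S \oplus T) = \text{False} \oplus \text{True} = \text{True}
(R \oplus (S \oplus T)) \to P = \text{True} \to \text{True} = \text{True}
\lnot ((R \oplus (S \oplus T)) \to P) = \lnot \text{True} = \text{False}
S \leftrightarrow T = \text{False} \leftrightarrow \text{True} = \text{False}
T \land P = \text{True} \land \text{True} = \text{True}
(S \leftrightarrow T) \leftrightarrow (T \land P) = \text{False} \leftrightarrow \text{True} = \text{False}
R \leftrightarrow P = \text{False} \leftrightarrow \text{True} = \text{False}
P \leftrightarrow T = \text{True} \leftrightarrow \text{True} = \text{True}
\lnot (P \leftrightarrow T) = \lnot \text{True} = \text{False}
\lnot \lnot (P \leftrightarrow T) = \lnot \text{False} = \text{True}
(R \leftrightarrow P) \leftrightarrow \lnot \lnot (P \leftrightarrow T) = \text{False} \leftrightarrow \text{True} = \text{False}
T \lor S = \text{True} \lor \text{False} = \text{True}
((R \leftrightarrow P) \leftrightarrow \lnot \lnot (P \leftrightarrow T)) \oplus (T \lor S) = \text{False} \oplus \text{True} = \text{True}
((S \leftrightarrow T) \leftrightarrow (T \land P)) \to (((R \leftrightarrow P) \leftrightarrow \lnot \lnot (P \leftrightarrow T)) \oplus (T \lor S)) = \text{False} \to \text{True} = \text{True}
\lnot ((R \oplus (S \oplus T)) \to P) \oplus (((S \leftrightarrow T) \leftrightarrow (T \land P)) \to (((R \leftrightarrow P) \leftrightarrow \lnot \lnot (P \leftrightarrow T)) \oplus (T \lor S))) = \text{False} \oplus \text{True} = \text{True}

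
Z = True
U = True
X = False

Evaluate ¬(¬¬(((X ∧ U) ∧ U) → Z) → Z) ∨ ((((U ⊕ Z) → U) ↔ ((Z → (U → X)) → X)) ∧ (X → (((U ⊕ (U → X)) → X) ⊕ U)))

True

X ∧ U = False ∧ True = False
(X ∧ U) ∧ U = False ∧ True = False
((X ∧ U) ∧ U) → Z = False → True = True
¬(((X ∧ U) ∧ U) → Z) = ¬True = False
¬¬(((X ∧ U) ∧ U) → Z) = ¬False = True
¬¬(((X ∧ U) ∧ U) → Z) → Z = True → True = True
¬(¬¬(((X ∧ U) ∧ U) → Z) → Z) = ¬True = False
U ⊕ Z = True ⊕ True = False
(U ⊕ Z) → U = False → True = True
U → X = True → False = False
Z → (U → X) = True → False = False
(Z → (U → X)) → X = False → False = True
((U ⊕ Z) → U) ↔ ((Z → (U → X)) → X) = True ↔ True = True
U → X = True → False = False
U ⊕ (U → X) = True ⊕ False = True
(U ⊕ (U → X)) → X = True → False = False
((U ⊕ (U → X)) → X) ⊕ U = False ⊕ True = True
X → (((U ⊕ (U → X)) → X) ⊕ U) = False → True = True
(((U ⊕ Z) → U) ↔ ((Z → (U → X)) → X)) ∧ (X → (((U ⊕ (U → X)) → X) ⊕ U)) = True ∧ True = True
¬(¬¬(((X ∧ U) ∧ U) → Z) → Z) ∨ ((((U ⊕ Z) → U) ↔ ((Z → (U → X)) → X)) ∧ (X → (((U ⊕ (U → X)) → X) ⊕ U))) = False ∨ True = True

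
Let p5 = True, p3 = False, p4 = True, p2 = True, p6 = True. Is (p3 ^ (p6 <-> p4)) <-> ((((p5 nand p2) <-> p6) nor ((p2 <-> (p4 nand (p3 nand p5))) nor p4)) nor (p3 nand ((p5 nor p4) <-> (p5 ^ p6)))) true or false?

p6 <-> p4 = True <-> True = True
p3 ^ (p6 <-> p4) = False ^ True = True
p5 nand p2 = True nand True = False
(p5 nand p2) <-> p6 = False <-> True = False
p3 nand p5 = False nand True = True
p4 nand (p3 nand p5) = True nand True = False
p2 <-> (p4 nand (p3 nand p5)) = True <-> False = False
(p2 <-> (p4 nand (p3 nand p5))) nor p4 = False nor True = False
((p5 nand p2) <-> p6) nor ((p2 <-> (p4 nand (p3 nand p5))) nor p4) = False nor False = True
p5 nor p4 = True nor True = False
p5 ^ p6 = True ^ True = False
(p5 nor p4) <-> (p5 ^ p6) = False <-> False = True
p3 nand ((p5 nor p4) <-> (p5 ^ p6)) = False nand True = True
(((p5 nand p2) <-> p6) nor ((p2 <-> (p4 nand (p3 nand p5))) nor p4)) nor (p3 nand ((p5 nor p4) <-> (p5 ^ p6))) = True nor True = False
(p3 ^ (p6 <-> p4)) <-> ((((p5 nand p2) <-> p6) nor ((p2 <-> (p4 nand (p3 nand p5))) nor p4)) nor (p3 nand ((p5 nor p4) <-> (p5 ^ p6)))) = True <-> False = False

False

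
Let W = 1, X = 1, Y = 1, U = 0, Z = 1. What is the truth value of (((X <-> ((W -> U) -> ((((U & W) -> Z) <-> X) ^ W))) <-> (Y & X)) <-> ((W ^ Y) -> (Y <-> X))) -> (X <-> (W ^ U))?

W -> U = 1 -> 0 = 0
U & W = 0 & 1 = 0
(U & W) -> Z = 0 -> 1 = 1
((U & W) -> Z) <-> X = 1 <-> 1 = 1
(((U & W) -> Z) <-> X) ^ W = 1 ^ 1 = 0
(W -> U) -> ((((U & W) -> Z) <-> X) ^ W) = 0 -> 0 = 1
X <-> ((W -> U) -> ((((U & W) -> Z) <-> X) ^ W)) = 1 <-> 1 = 1
Y & X = 1 & 1 = 1
(X <-> ((W -> U) -> ((((U & W) -> Z) <-> X) ^ W))) <-> (Y & X) = 1 <-> 1 = 1
W ^ Y = 1 ^ 1 = 0
Y <-> X = 1 <-> 1 = 1
(W ^ Y) -> (Y <-> X) = 0 -> 1 = 1
((X <-> ((W -> U) -> ((((U & W) -> Z) <-> X) ^ W))) <-> (Y & X)) <-> ((W ^ Y) -> (Y <-> X)) = 1 <-> 1 = 1
W ^ U = 1 ^ 0 = 1
X <-> (W ^ U) = 1 <-> 1 = 1
(((X <-> ((W -> U) -> ((((U & W) -> Z) <-> X) ^ W))) <-> (Y & X)) <-> ((W ^ Y) -> (Y <-> X))) -> (X <-> (W ^ U)) = 1 -> 1 = 1

1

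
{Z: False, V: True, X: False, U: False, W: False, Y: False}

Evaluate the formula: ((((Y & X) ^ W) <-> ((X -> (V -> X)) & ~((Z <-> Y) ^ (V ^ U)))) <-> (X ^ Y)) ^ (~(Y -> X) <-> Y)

False

Y & X = False & False = False
(Y & X) ^ W = False ^ False = False
V -> X = True -> False = False
X -> (V -> X) = False -> False = True
Z <-> Y = False <-> False = True
V ^ U = True ^ False = True
(Z <-> Y) ^ (V ^ U) = True ^ True = False
~((Z <-> Y) ^ (V ^ U)) = ~False = True
(X -> (V -> X)) & ~((Z <-> Y) ^ (V ^ U)) = True & True = True
((Y & X) ^ W) <-> ((X -> (V -> X)) & ~((Z <-> Y) ^ (V ^ U))) = False <-> True = False
X ^ Y = False ^ False = False
(((Y & X) ^ W) <-> ((X -> (V -> X)) & ~((Z <-> Y) ^ (V ^ U)))) <-> (X ^ Y) = False <-> False = True
Y -> X = False -> False = True
~(Y -> X) = ~True = False
~(Y -> X) <-> Y = False <-> False = True
((((Y & X) ^ W) <-> ((X -> (V -> X)) & ~((Z <-> Y) ^ (V ^ U)))) <-> (X ^ Y)) ^ (~(Y -> X) <-> Y) = True ^ True = False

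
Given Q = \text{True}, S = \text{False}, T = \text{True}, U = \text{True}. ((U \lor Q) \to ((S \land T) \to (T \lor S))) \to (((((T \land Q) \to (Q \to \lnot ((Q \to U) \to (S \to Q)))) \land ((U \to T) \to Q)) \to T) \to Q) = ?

\text{True}

U \lor Q = \text{True} \lor \text{True} = \text{True}
S \land T = \text{False} \land \text{True} = \text{False}
T \lor S = \text{True} \lor \text{False} = \text{True}
(S \land T) \to (T \lor S) = \text{False} \to \text{True} = \text{True}
(U \lor Q) \to ((S \land T) \to (T \lor S)) = \text{True} \to \text{True} = \text{True}
T \land Q = \text{True} \land \text{True} = \text{True}
Q \to U = \text{True} \to \text{True} = \text{True}
S \to Q = \text{False} \to \text{True} = \text{True}
(Q \to U) \to (S \to Q) = \text{True} \to \text{True} = \text{True}
\lnot ((Q \to U) \to (S \to Q)) = \lnot \text{True} = \text{False}
Q \to \lnot ((Q \to U) \to (S \to Q)) = \text{True} \to \text{False} = \text{False}
(T \land Q) \to (Q \to \lnot ((Q \to U) \to (S \to Q))) = \text{True} \to \text{False} = \text{False}
U \to T = \text{True} \to \text{True} = \text{True}
(U \to T) \to Q = \text{True} \to \text{True} = \text{True}
((T \land Q) \to (Q \to \lnot ((Q \to U) \to (S \to Q)))) \land ((U \to T) \to Q) = \text{False} \land \text{True} = \text{False}
(((T \land Q) \to (Q \to \lnot ((Q \to U) \to (S \to Q)))) \land ((U \to T) \to Q)) \to T = \text{False} \to \text{True} = \text{True}
((((T \land Q) \to (Q \to \lnot ((Q \to U) \to (S \to Q)))) \land ((U \to T) \to Q)) \to T) \to Q = \text{True} \to \text{True} = \text{True}
((U \lor Q) \to ((S \land T) \to (T \lor S))) \to (((((T \land Q) \to (Q \to \lnot ((Q \to U) \to (S \to Q)))) \land ((U \to T) \to Q)) \to T) \to Q) = \text{True} \to \text{True} = \text{True}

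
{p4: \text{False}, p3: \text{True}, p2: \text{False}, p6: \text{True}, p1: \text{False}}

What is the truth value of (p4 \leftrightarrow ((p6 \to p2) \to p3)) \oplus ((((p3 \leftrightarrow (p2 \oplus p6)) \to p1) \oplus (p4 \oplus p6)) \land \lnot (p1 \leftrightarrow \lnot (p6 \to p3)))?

p6 \to p2 = \text{True} \to \text{False} = \text{False}
(p6 \to p2) \to p3 = \text{False} \to \text{True} = \text{True}
p4 \leftrightarrow ((p6 \to p2) \to p3) = \text{False} \leftrightarrow \text{True} = \text{False}
p2 \oplus p6 = \text{False} \oplus \text{True} = \text{True}
p3 \leftrightarrow (p2 \oplus p6) = \text{True} \leftrightarrow \text{True} = \text{True}
(p3 \leftrightarrow (p2 \oplus p6)) \to p1 = \text{True} \to \text{False} = \text{False}
p4 \oplus p6 = \text{False} \oplus \text{True} = \text{True}
((p3 \leftrightarrow (p2 \oplus p6)) \to p1) \oplus (p4 \oplus p6) = \text{False} \oplus \text{True} = \text{True}
p6 \to p3 = \text{True} \to \text{True} = \text{True}
\lnot (p6 \to p3) = \lnot \text{True} = \text{False}
p1 \leftrightarrow \lnot (p6 \to p3) = \text{False} \leftrightarrow \text{False} = \text{True}
\lnot (p1 \leftrightarrow \lnot (p6 \to p3)) = \lnot \text{True} = \text{False}
(((p3 \leftrightarrow (p2 \oplus p6)) \to p1) \oplus (p4 \oplus p6)) \land \lnot (p1 \leftrightarrow \lnot (p6 \to p3)) = \text{True} \land \text{False} = \text{False}
(p4 \leftrightarrow ((p6 \to p2) \to p3)) \oplus ((((p3 \leftrightarrow (p2 \oplus p6)) \to p1) \oplus (p4 \oplus p6)) \land \lnot (p1 \leftrightarrow \lnot (p6 \to p3))) = \text{False} \oplus \text{False} = \text{False}

\text{False}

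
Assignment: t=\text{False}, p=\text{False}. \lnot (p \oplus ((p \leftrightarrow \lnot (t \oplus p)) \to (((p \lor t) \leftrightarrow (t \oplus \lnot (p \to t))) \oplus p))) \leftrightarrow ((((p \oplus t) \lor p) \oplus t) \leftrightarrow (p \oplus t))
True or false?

\text{False}

t \oplus p = \text{False} \oplus \text{False} = \text{False}
\lnot (t \oplus p) = \lnot \text{False} = \text{True}
p \leftrightarrow \lnot (t \oplus p) = \text{False} \leftrightarrow \text{True} = \text{False}
p \lor t = \text{False} \lor \text{False} = \text{False}
p \to t = \text{False} \to \text{False} = \text{True}
\lnot (p \to t) = \lnot \text{True} = \text{False}
t \oplus \lnot (p \to t) = \text{False} \oplus \text{False} = \text{False}
(p \lor t) \leftrightarrow (t \oplus \lnot (p \to t)) = \text{False} \leftrightarrow \text{False} = \text{True}
((p \lor t) \leftrightarrow (t \oplus \lnot (p \to t))) \oplus p = \text{True} \oplus \text{False} = \text{True}
(p \leftrightarrow \lnot (t \oplus p)) \to (((p \lor t) \leftrightarrow (t \oplus \lnot (p \to t))) \oplus p) = \text{False} \to \text{True} = \text{True}
p \oplus ((p \leftrightarrow \lnot (t \oplus p)) \to (((p \lor t) \leftrightarrow (t \oplus \lnot (p \to t))) \oplus p)) = \text{False} \oplus \text{True} = \text{True}
\lnot (p \oplus ((p \leftrightarrow \lnot (t \oplus p)) \to (((p \lor t) \leftrightarrow (t \oplus \lnot (p \to t))) \oplus p))) = \lnot \text{True} = \text{False}
p \oplus t = \text{False} \oplus \text{False} = \text{False}
(p \oplus t) \lor p = \text{False} \lor \text{False} = \text{False}
((p \oplus t) \lor p) \oplus t = \text{False} \oplus \text{False} = \text{False}
p \oplus t = \text{False} \oplus \text{False} = \text{False}
(((p \oplus t) \lor p) \oplus t) \leftrightarrow (p \oplus t) = \text{False} \leftrightarrow \text{False} = \text{True}
\lnot (p \oplus ((p \leftrightarrow \lnot (t \oplus p)) \to (((p \lor t) \leftrightarrow (t \oplus \lnot (p \to t))) \oplus p))) \leftrightarrow ((((p \oplus t) \lor p) \oplus t) \leftrightarrow (p \oplus t)) = \text{False} \leftrightarrow \text{True} = \text{False}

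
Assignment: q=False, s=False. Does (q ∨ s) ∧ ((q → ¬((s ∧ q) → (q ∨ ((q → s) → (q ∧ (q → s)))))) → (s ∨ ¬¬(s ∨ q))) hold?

q ∨ s = False ∨ False = False
s ∧ q = False ∧ False = False
q → s = False → False = True
q → s = False → False = True
q ∧ (q → s) = False ∧ True = False
(q → s) → (q ∧ (q → s)) = True → False = False
q ∨ ((q → s) → (q ∧ (q → s))) = False ∨ False = False
(s ∧ q) → (q ∨ ((q → s) → (q ∧ (q → s)))) = False → False = True
¬((s ∧ q) → (q ∨ ((q → s) → (q ∧ (q → s))))) = ¬True = False
q → ¬((s ∧ q) → (q ∨ ((q → s) → (q ∧ (q → s))))) = False → False = True
s ∨ q = False ∨ False = False
¬(s ∨ q) = ¬False = True
¬¬(s ∨ q) = ¬True = False
s ∨ ¬¬(s ∨ q) = False ∨ False = False
(q → ¬((s ∧ q) → (q ∨ ((q → s) → (q ∧ (q → s)))))) → (s ∨ ¬¬(s ∨ q)) = True → False = False
(q ∨ s) ∧ ((q → ¬((s ∧ q) → (q ∨ ((q → s) → (q ∧ (q → s)))))) → (s ∨ ¬¬(s ∨ q))) = False ∧ False = False

False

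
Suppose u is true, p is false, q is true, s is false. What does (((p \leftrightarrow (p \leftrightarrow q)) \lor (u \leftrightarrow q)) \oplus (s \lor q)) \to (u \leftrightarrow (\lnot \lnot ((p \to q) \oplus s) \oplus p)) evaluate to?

p \leftrightarrow q = \text{False} \leftrightarrow \text{True} = \text{False}
p \leftrightarrow (p \leftrightarrow q) = \text{False} \leftrightarrow \text{False} = \text{True}
u \leftrightarrow q = \text{True} \leftrightarrow \text{True} = \text{True}
(p \leftrightarrow (p \leftrightarrow q)) \lor (u \leftrightarrow q) = \text{True} \lor \text{True} = \text{True}
s \lor q = \text{False} \lor \text{True} = \text{True}
((p \leftrightarrow (p \leftrightarrow q)) \lor (u \leftrightarrow q)) \oplus (s \lor q) = \text{True} \oplus \text{True} = \text{False}
p \to q = \text{False} \to \text{True} = \text{True}
(p \to q) \oplus s = \text{True} \oplus \text{False} = \text{True}
\lnot ((p \to q) \oplus s) = \lnot \text{True} = \text{False}
\lnot \lnot ((p \to q) \oplus s) = \lnot \text{False} = \text{True}
\lnot \lnot ((p \to q) \oplus s) \oplus p = \text{True} \oplus \text{False} = \text{True}
u \leftrightarrow (\lnot \lnot ((p \to q) \oplus s) \oplus p) = \text{True} \leftrightarrow \text{True} = \text{True}
(((p \leftrightarrow (p \leftrightarrow q)) \lor (u \leftrightarrow q)) \oplus (s \lor q)) \to (u \leftrightarrow (\lnot \lnot ((p \to q) \oplus s) \oplus p)) = \text{False} \to \text{True} = \text{True}

\text{True}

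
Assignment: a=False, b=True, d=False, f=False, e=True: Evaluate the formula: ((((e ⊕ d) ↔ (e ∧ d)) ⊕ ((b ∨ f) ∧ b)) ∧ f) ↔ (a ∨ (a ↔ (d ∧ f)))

False

Substituting a=False, b=True, d=False, f=False, e=True:
e ⊕ d = True ⊕ False = True
e ∧ d = True ∧ False = False
(e ⊕ d) ↔ (e ∧ d) = True ↔ False = False
b ∨ f = True ∨ False = True
(b ∨ f) ∧ b = True ∧ True = True
((e ⊕ d) ↔ (e ∧ d)) ⊕ ((b ∨ f) ∧ b) = False ⊕ True = True
(((e ⊕ d) ↔ (e ∧ d)) ⊕ ((b ∨ f) ∧ b)) ∧ f = True ∧ False = False
d ∧ f = False ∧ False = False
a ↔ (d ∧ f) = False ↔ False = True
a ∨ (a ↔ (d ∧ f)) = False ∨ True = True
((((e ⊕ d) ↔ (e ∧ d)) ⊕ ((b ∨ f) ∧ b)) ∧ f) ↔ (a ∨ (a ↔ (d ∧ f))) = False ↔ True = False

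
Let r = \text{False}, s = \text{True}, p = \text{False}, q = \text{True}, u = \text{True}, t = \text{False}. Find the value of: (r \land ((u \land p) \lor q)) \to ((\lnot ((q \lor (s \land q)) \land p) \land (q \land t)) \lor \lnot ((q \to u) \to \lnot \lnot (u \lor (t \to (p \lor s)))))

Substituting r=\text{False}, s=\text{True}, p=\text{False}, q=\text{True}, u=\text{True}, t=\text{False}:
u \land p = \text{True} \land \text{False} = \text{False}
(u \land p) \lor q = \text{False} \lor \text{True} = \text{True}
r \land ((u \land p) \lor q) = \text{False} \land \text{True} = \text{False}
s \land q = \text{True} \land \text{True} = \text{True}
q \lor (s \land q) = \text{True} \lor \text{True} = \text{True}
(q \lor (s \land q)) \land p = \text{True} \land \text{False} = \text{False}
\lnot ((q \lor (s \land q)) \land p) = \lnot \text{False} = \text{True}
q \land t = \text{True} \land \text{False} = \text{False}
\lnot ((q \lor (s \land q)) \land p) \land (q \land t) = \text{True} \land \text{False} = \text{False}
q \to u = \text{True} \to \text{True} = \text{True}
p \lor s = \text{False} \lor \text{True} = \text{True}
t \to (p \lor s) = \text{False} \to \text{True} = \text{True}
u \lor (t \to (p \lor s)) = \text{True} \lor \text{True} = \text{True}
\lnot (u \lor (t \to (p \lor s))) = \lnot \text{True} = \text{False}
\lnot \lnot (u \lor (t \to (p \lor s))) = \lnot \text{False} = \text{True}
(q \to u) \to \lnot \lnot (u \lor (t \to (p \lor s))) = \text{True} \to \text{True} = \text{True}
\lnot ((q \to u) \to \lnot \lnot (u \lor (t \to (p \lor s)))) = \lnot \text{True} = \text{False}
(\lnot ((q \lor (s \land q)) \land p) \land (q \land t)) \lor \lnot ((q \to u) \to \lnot \lnot (u \lor (t \to (p \lor s)))) = \text{False} \lor \text{False} = \text{False}
(r \land ((u \land p) \lor q)) \to ((\lnot ((q \lor (s \land q)) \land p) \land (q \land t)) \lor \lnot ((q \to u) \to \lnot \lnot (u \lor (t \to (p \lor s))))) = \text{False} \to \text{False} = \text{True}

\text{True}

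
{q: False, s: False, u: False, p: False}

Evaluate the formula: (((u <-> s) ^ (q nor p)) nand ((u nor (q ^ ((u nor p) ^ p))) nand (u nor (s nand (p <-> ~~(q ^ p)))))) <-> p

False

u <-> s = False <-> False = True
q nor p = False nor False = True
(u <-> s) ^ (q nor p) = True ^ True = False
u nor p = False nor False = True
(u nor p) ^ p = True ^ False = True
q ^ ((u nor p) ^ p) = False ^ True = True
u nor (q ^ ((u nor p) ^ p)) = False nor True = False
q ^ p = False ^ False = False
~(q ^ p) = ~False = True
~~(q ^ p) = ~True = False
p <-> ~~(q ^ p) = False <-> False = True
s nand (p <-> ~~(q ^ p)) = False nand True = True
u nor (s nand (p <-> ~~(q ^ p))) = False nor True = False
(u nor (q ^ ((u nor p) ^ p))) nand (u nor (s nand (p <-> ~~(q ^ p)))) = False nand False = True
((u <-> s) ^ (q nor p)) nand ((u nor (q ^ ((u nor p) ^ p))) nand (u nor (s nand (p <-> ~~(q ^ p))))) = False nand True = True
(((u <-> s) ^ (q nor p)) nand ((u nor (q ^ ((u nor p) ^ p))) nand (u nor (s nand (p <-> ~~(q ^ p)))))) <-> p = True <-> False = False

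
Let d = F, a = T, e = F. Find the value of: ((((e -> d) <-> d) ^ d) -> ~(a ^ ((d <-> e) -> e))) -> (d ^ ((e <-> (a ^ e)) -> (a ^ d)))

T

Substituting d=F, a=T, e=F:
e -> d = F -> F = T
(e -> d) <-> d = T <-> F = F
((e -> d) <-> d) ^ d = F ^ F = F
d <-> e = F <-> F = T
(d <-> e) -> e = T -> F = F
a ^ ((d <-> e) -> e) = T ^ F = T
~(a ^ ((d <-> e) -> e)) = ~T = F
(((e -> d) <-> d) ^ d) -> ~(a ^ ((d <-> e) -> e)) = F -> F = T
a ^ e = T ^ F = T
e <-> (a ^ e) = F <-> T = F
a ^ d = T ^ F = T
(e <-> (a ^ e)) -> (a ^ d) = F -> T = T
d ^ ((e <-> (a ^ e)) -> (a ^ d)) = F ^ T = T
((((e -> d) <-> d) ^ d) -> ~(a ^ ((d <-> e) -> e))) -> (d ^ ((e <-> (a ^ e)) -> (a ^ d))) = T -> T = T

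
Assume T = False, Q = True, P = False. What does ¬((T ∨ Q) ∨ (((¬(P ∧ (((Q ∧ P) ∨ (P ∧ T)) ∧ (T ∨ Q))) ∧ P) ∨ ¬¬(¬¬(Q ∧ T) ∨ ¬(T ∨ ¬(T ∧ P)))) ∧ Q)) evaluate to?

T ∨ Q = False ∨ True = True
Q ∧ P = True ∧ False = False
P ∧ T = False ∧ False = False
(Q ∧ P) ∨ (P ∧ T) = False ∨ False = False
T ∨ Q = False ∨ True = True
((Q ∧ P) ∨ (P ∧ T)) ∧ (T ∨ Q) = False ∧ True = False
P ∧ (((Q ∧ P) ∨ (P ∧ T)) ∧ (T ∨ Q)) = False ∧ False = False
¬(P ∧ (((Q ∧ P) ∨ (P ∧ T)) ∧ (T ∨ Q))) = ¬False = True
¬(P ∧ (((Q ∧ P) ∨ (P ∧ T)) ∧ (T ∨ Q))) ∧ P = True ∧ False = False
Q ∧ T = True ∧ False = False
¬(Q ∧ T) = ¬False = True
¬¬(Q ∧ T) = ¬True = False
T ∧ P = False ∧ False = False
¬(T ∧ P) = ¬False = True
T ∨ ¬(T ∧ P) = False ∨ True = True
¬(T ∨ ¬(T ∧ P)) = ¬True = False
¬¬(Q ∧ T) ∨ ¬(T ∨ ¬(T ∧ P)) = False ∨ False = False
¬(¬¬(Q ∧ T) ∨ ¬(T ∨ ¬(T ∧ P))) = ¬False = True
¬¬(¬¬(Q ∧ T) ∨ ¬(T ∨ ¬(T ∧ P))) = ¬True = False
(¬(P ∧ (((Q ∧ P) ∨ (P ∧ T)) ∧ (T ∨ Q))) ∧ P) ∨ ¬¬(¬¬(Q ∧ T) ∨ ¬(T ∨ ¬(T ∧ P))) = False ∨ False = False
((¬(P ∧ (((Q ∧ P) ∨ (P ∧ T)) ∧ (T ∨ Q))) ∧ P) ∨ ¬¬(¬¬(Q ∧ T) ∨ ¬(T ∨ ¬(T ∧ P)))) ∧ Q = False ∧ True = False
(T ∨ Q) ∨ (((¬(P ∧ (((Q ∧ P) ∨ (P ∧ T)) ∧ (T ∨ Q))) ∧ P) ∨ ¬¬(¬¬(Q ∧ T) ∨ ¬(T ∨ ¬(T ∧ P)))) ∧ Q) = True ∨ False = True
¬((T ∨ Q) ∨ (((¬(P ∧ (((Q ∧ P) ∨ (P ∧ T)) ∧ (T ∨ Q))) ∧ P) ∨ ¬¬(¬¬(Q ∧ T) ∨ ¬(T ∨ ¬(T ∧ P)))) ∧ Q)) = ¬True = False

False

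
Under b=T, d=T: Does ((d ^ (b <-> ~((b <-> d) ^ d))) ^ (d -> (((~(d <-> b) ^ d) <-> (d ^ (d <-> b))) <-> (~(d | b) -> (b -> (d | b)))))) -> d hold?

b <-> d = T <-> T = T
(b <-> d) ^ d = T ^ T = F
~((b <-> d) ^ d) = ~F = T
b <-> ~((b <-> d) ^ d) = T <-> T = T
d ^ (b <-> ~((b <-> d) ^ d)) = T ^ T = F
d <-> b = T <-> T = T
~(d <-> b) = ~T = F
~(d <-> b) ^ d = F ^ T = T
d <-> b = T <-> T = T
d ^ (d <-> b) = T ^ T = F
(~(d <-> b) ^ d) <-> (d ^ (d <-> b)) = T <-> F = F
d | b = T | T = T
~(d | b) = ~T = F
d | b = T | T = T
b -> (d | b) = T -> T = T
~(d | b) -> (b -> (d | b)) = F -> T = T
((~(d <-> b) ^ d) <-> (d ^ (d <-> b))) <-> (~(d | b) -> (b -> (d | b))) = F <-> T = F
d -> (((~(d <-> b) ^ d) <-> (d ^ (d <-> b))) <-> (~(d | b) -> (b -> (d | b)))) = T -> F = F
(d ^ (b <-> ~((b <-> d) ^ d))) ^ (d -> (((~(d <-> b) ^ d) <-> (d ^ (d <-> b))) <-> (~(d | b) -> (b -> (d | b))))) = F ^ F = F
((d ^ (b <-> ~((b <-> d) ^ d))) ^ (d -> (((~(d <-> b) ^ d) <-> (d ^ (d <-> b))) <-> (~(d | b) -> (b -> (d | b)))))) -> d = F -> T = T

T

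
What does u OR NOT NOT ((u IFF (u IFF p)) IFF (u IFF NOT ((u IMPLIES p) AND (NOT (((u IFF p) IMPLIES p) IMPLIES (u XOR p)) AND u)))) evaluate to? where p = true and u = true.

Substituting p=true, u=true:
u IFF p = true IFF true = true
u IFF (u IFF p) = true IFF true = true
u IMPLIES p = true IMPLIES true = true
u IFF p = true IFF true = true
(u IFF p) IMPLIES p = true IMPLIES true = true
u XOR p = true XOR true = false
((u IFF p) IMPLIES p) IMPLIES (u XOR p) = true IMPLIES false = false
NOT (((u IFF p) IMPLIES p) IMPLIES (u XOR p)) = NOT false = true
NOT (((u IFF p) IMPLIES p) IMPLIES (u XOR p)) AND u = true AND true = true
(u IMPLIES p) AND (NOT (((u IFF p) IMPLIES p) IMPLIES (u XOR p)) AND u) = true AND true = true
NOT ((u IMPLIES p) AND (NOT (((u IFF p) IMPLIES p) IMPLIES (u XOR p)) AND u)) = NOT true = false
u IFF NOT ((u IMPLIES p) AND (NOT (((u IFF p) IMPLIES p) IMPLIES (u XOR p)) AND u)) = true IFF false = false
(u IFF (u IFF p)) IFF (u IFF NOT ((u IMPLIES p) AND (NOT (((u IFF p) IMPLIES p) IMPLIES (u XOR p)) AND u))) = true IFF false = false
NOT ((u IFF (u IFF p)) IFF (u IFF NOT ((u IMPLIES p) AND (NOT (((u IFF p) IMPLIES p) IMPLIES (u XOR p)) AND u)))) = NOT false = true
NOT NOT ((u IFF (u IFF p)) IFF (u IFF NOT ((u IMPLIES p) AND (NOT (((u IFF p) IMPLIES p) IMPLIES (u XOR p)) AND u)))) = NOT true = false
u OR NOT NOT ((u IFF (u IFF p)) IFF (u IFF NOT ((u IMPLIES p) AND (NOT (((u IFF p) IMPLIES p) IMPLIES (u XOR p)) AND u)))) = true OR false = true

true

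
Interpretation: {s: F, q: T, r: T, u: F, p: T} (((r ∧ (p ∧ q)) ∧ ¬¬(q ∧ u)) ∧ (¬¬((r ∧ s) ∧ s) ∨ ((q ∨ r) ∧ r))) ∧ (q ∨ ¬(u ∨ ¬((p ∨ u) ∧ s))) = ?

F

Substituting s=F, q=T, r=T, u=F, p=T:
p ∧ q = T ∧ T = T
r ∧ (p ∧ q) = T ∧ T = T
q ∧ u = T ∧ F = F
¬(q ∧ u) = ¬F = T
¬¬(q ∧ u) = ¬T = F
(r ∧ (p ∧ q)) ∧ ¬¬(q ∧ u) = T ∧ F = F
r ∧ s = T ∧ F = F
(r ∧ s) ∧ s = F ∧ F = F
¬((r ∧ s) ∧ s) = ¬F = T
¬¬((r ∧ s) ∧ s) = ¬T = F
q ∨ r = T ∨ T = T
(q ∨ r) ∧ r = T ∧ T = T
¬¬((r ∧ s) ∧ s) ∨ ((q ∨ r) ∧ r) = F ∨ T = T
((r ∧ (p ∧ q)) ∧ ¬¬(q ∧ u)) ∧ (¬¬((r ∧ s) ∧ s) ∨ ((q ∨ r) ∧ r)) = F ∧ T = F
p ∨ u = T ∨ F = T
(p ∨ u) ∧ s = T ∧ F = F
¬((p ∨ u) ∧ s) = ¬F = T
u ∨ ¬((p ∨ u) ∧ s) = F ∨ T = T
¬(u ∨ ¬((p ∨ u) ∧ s)) = ¬T = F
q ∨ ¬(u ∨ ¬((p ∨ u) ∧ s)) = T ∨ F = T
(((r ∧ (p ∧ q)) ∧ ¬¬(q ∧ u)) ∧ (¬¬((r ∧ s) ∧ s) ∨ ((q ∨ r) ∧ r))) ∧ (q ∨ ¬(u ∨ ¬((p ∨ u) ∧ s))) = F ∧ T = F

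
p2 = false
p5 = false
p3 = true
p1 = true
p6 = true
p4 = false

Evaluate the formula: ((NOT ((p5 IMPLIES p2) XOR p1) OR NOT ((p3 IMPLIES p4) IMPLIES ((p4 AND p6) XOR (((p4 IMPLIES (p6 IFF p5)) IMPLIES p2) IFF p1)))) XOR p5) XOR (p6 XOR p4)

false

Substituting p2=false, p5=false, p3=true, p1=true, p6=true, p4=false:
p5 IMPLIES p2 = false IMPLIES false = true
(p5 IMPLIES p2) XOR p1 = true XOR true = false
NOT ((p5 IMPLIES p2) XOR p1) = NOT false = true
p3 IMPLIES p4 = true IMPLIES false = false
p4 AND p6 = false AND true = false
p6 IFF p5 = true IFF false = false
p4 IMPLIES (p6 IFF p5) = false IMPLIES false = true
(p4 IMPLIES (p6 IFF p5)) IMPLIES p2 = true IMPLIES false = false
((p4 IMPLIES (p6 IFF p5)) IMPLIES p2) IFF p1 = false IFF true = false
(p4 AND p6) XOR (((p4 IMPLIES (p6 IFF p5)) IMPLIES p2) IFF p1) = false XOR false = false
(p3 IMPLIES p4) IMPLIES ((p4 AND p6) XOR (((p4 IMPLIES (p6 IFF p5)) IMPLIES p2) IFF p1)) = false IMPLIES false = true
NOT ((p3 IMPLIES p4) IMPLIES ((p4 AND p6) XOR (((p4 IMPLIES (p6 IFF p5)) IMPLIES p2) IFF p1))) = NOT true = false
NOT ((p5 IMPLIES p2) XOR p1) OR NOT ((p3 IMPLIES p4) IMPLIES ((p4 AND p6) XOR (((p4 IMPLIES (p6 IFF p5)) IMPLIES p2) IFF p1))) = true OR false = true
(NOT ((p5 IMPLIES p2) XOR p1) OR NOT ((p3 IMPLIES p4) IMPLIES ((p4 AND p6) XOR (((p4 IMPLIES (p6 IFF p5)) IMPLIES p2) IFF p1)))) XOR p5 = true XOR false = true
p6 XOR p4 = true XOR false = true
((NOT ((p5 IMPLIES p2) XOR p1) OR NOT ((p3 IMPLIES p4) IMPLIES ((p4 AND p6) XOR (((p4 IMPLIES (p6 IFF p5)) IMPLIES p2) IFF p1)))) XOR p5) XOR (p6 XOR p4) = true XOR true = false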